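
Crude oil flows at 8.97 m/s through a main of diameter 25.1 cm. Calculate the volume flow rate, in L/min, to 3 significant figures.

Q = 26600 L/min

Q = A·v = 0.0495 m² × 8.97 m/s = 0.444 m³/s.
Converting: 0.444 m³/s × 60000 = 26600 L/min.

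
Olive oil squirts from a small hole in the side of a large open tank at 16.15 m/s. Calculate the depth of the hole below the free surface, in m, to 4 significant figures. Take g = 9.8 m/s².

Inverting v = √(2gh) gives h = v² / 2g.
h = 16.15²/(2·9.8) = 260.8/19.60 = 13.31 m.

h ≈ 13.31 m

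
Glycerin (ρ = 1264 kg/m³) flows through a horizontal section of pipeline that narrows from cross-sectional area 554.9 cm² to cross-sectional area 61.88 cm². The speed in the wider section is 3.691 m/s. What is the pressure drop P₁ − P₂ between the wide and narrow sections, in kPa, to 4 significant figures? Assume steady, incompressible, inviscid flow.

By continuity, v₂ = v₁·A₁/A₂ = 3.691·(554.9/61.88) = 33.10 m/s.
Bernoulli (h₁ = h₂): P₁ − P₂ = ½ρ(v₂² − v₁²).
P₁ − P₂ = ½·1264·(33.10² − 3.691²) = ½·1264·1082 = 683800 Pa.

ΔP = 683.8 kPa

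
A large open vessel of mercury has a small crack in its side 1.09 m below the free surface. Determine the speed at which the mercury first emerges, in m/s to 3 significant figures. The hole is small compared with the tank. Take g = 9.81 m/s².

4.62 m/s

Torricelli's result v = √(2gh) gives v = √(2·9.81·1.09) = 4.62 m/s.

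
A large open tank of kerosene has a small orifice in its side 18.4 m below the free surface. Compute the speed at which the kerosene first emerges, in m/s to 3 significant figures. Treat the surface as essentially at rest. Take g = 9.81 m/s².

19.0 m/s

The surface is effectively still and both ends are open, so ½v² = gh and v = √(2·9.81·18.4) = 19.0 m/s.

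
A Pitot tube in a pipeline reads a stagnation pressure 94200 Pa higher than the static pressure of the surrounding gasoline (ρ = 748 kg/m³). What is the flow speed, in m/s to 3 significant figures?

The dynamic pressure equals the rise in static pressure at the stagnation point: ΔP = ½ρv².
v = √(2ΔP/ρ) = √(2·94200/748) = 15.9 m/s.

v ≈ 15.9 m/s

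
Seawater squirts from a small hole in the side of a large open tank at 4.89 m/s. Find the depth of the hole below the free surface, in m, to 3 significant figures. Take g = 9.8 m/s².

Torricelli: v = √(2gh), so h = v²/(2g).
h = 4.89²/(2·9.8) = 23.9/19.60 = 1.22 m.

h ≈ 1.22 m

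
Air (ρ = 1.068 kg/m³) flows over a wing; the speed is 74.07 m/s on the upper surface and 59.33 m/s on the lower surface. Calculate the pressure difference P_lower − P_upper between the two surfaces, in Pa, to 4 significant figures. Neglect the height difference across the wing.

Bernoulli (same height): P_lower − P_upper = ½ρ(v_upper² − v_lower²).
ΔP = ½·1.068·(74.07² − 59.33²) = 1050 Pa.

ΔP ≈ 1050 Pa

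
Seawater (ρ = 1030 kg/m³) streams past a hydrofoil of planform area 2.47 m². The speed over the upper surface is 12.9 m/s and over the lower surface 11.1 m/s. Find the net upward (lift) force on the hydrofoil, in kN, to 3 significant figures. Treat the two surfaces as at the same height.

F ≈ 55.0 kN

From P + ½ρv² = const at equal height, P_low − P_up = ½ρ(v_up² − v_low²).
ΔP = ½·1030·(12.9² − 11.1²) = 22200 Pa.
Lift = ΔP · A = 22200 × 2.47 = 55000 N.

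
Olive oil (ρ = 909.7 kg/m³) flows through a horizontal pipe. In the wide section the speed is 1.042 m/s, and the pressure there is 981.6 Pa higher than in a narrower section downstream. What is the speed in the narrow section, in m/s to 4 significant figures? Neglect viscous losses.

v₂ = 1.801 m/s

With h₁ = h₂, rearranging Bernoulli gives v₂ = √(v₁² + 2ΔP/ρ).
v₂ = √(1.042² + 2·981.6/909.7) = √(1.086 + 2.158) = 1.801 m/s.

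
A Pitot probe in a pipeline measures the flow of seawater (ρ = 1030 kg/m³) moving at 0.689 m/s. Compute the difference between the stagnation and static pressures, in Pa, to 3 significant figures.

At the stagnation point the flow is brought to rest, so Bernoulli gives P_stag − P_static = ½ρv².
ΔP = ½·1030·0.689² = 244 Pa.

ΔP ≈ 244 Pa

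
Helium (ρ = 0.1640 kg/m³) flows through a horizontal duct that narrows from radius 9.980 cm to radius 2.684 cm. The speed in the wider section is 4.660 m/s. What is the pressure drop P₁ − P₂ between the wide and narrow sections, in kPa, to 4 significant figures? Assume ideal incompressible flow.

0.3386 kPa

By continuity, v₂ = v₁·A₁/A₂ = 4.660·(312.9/22.63) = 64.43 m/s.
Along the horizontal streamline, P + ½ρv² is constant.
P₁ − P₂ = ½·0.1640·(64.43² − 4.660²) = ½·0.1640·4129 = 338.6 Pa.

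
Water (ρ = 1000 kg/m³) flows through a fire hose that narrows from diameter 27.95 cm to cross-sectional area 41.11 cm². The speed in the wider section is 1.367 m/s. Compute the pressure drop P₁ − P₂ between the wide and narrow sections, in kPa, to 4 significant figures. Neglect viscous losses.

ΔP = 207.2 kPa

Mass conservation (A₁v₁ = A₂v₂) gives v₂ = 1.367 × 613.6/41.11 = 20.40 m/s.
With no height change, Bernoulli's equation is P₁ + ½ρv₁² = P₂ + ½ρv₂².
P₁ − P₂ = ½·1000·(20.40² − 1.367²) = ½·1000·414.4 = 207200 Pa.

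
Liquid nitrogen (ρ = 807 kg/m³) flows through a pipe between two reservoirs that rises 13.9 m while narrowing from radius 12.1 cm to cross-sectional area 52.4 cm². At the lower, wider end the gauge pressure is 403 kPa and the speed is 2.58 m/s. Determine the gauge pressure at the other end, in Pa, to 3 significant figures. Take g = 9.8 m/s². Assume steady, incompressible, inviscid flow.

P₂ ≈ 88800 Pa

Continuity gives A₁v₁ = A₂v₂, so v₂ = (460 cm²)/(52.4 cm²) × 2.58 m/s = 22.6 m/s.
Applying Bernoulli between the two ends and solving for P₂: P₂ = P₁ + ½ρ(v₁² − v₂²) − ρgΔh.
P₂ = 403000 + ½·807·(2.58² − 22.6²) − 807·9.8·(+13.9) = 403000 + (-204000) − (110000) = 88800 Pa.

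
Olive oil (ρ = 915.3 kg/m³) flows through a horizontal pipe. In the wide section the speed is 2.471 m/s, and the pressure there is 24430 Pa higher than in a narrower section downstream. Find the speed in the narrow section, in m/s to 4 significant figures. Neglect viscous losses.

Horizontal Bernoulli: P₁ + ½ρv₁² = P₂ + ½ρv₂², so v₂² = v₁² + 2(P₁ − P₂)/ρ.
v₂ = √(2.471² + 2·24430/915.3) = √(6.106 + 53.38) = 7.713 m/s.

v₂ ≈ 7.713 m/s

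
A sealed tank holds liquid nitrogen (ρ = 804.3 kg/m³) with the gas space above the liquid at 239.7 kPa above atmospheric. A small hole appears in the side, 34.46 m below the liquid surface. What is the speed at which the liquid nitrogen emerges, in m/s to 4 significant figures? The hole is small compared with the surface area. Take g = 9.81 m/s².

Take point 1 at the surface (v₁ ≈ 0) and point 2 at the hole (at atmospheric pressure). Bernoulli: P₁ + ρg h = P_atm + ½ρv₂².
With P₁ − P_atm = 239700 Pa, v₂ = √(2gh + 2ΔP/ρ) = √(2·9.81·34.46 + 2·239700/804.3) = 35.67 m/s.

v = 35.67 m/s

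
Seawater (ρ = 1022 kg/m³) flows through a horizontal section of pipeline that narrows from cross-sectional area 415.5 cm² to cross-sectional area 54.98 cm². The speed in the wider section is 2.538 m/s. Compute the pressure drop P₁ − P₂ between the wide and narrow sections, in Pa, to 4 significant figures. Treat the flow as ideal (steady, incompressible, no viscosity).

184700 Pa

By continuity, v₂ = v₁·A₁/A₂ = 2.538·(415.5/54.98) = 19.18 m/s.
Along the horizontal streamline, P + ½ρv² is constant.
P₁ − P₂ = ½·1022·(19.18² − 2.538²) = ½·1022·361.4 = 184700 Pa.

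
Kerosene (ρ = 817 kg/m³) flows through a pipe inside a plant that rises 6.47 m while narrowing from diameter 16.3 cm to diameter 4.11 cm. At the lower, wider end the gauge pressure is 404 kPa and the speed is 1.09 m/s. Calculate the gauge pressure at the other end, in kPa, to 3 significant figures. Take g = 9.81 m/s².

By continuity, v₂ = v₁·A₁/A₂ = 1.09·(209/13.3) = 17.1 m/s.
Bernoulli: P₁ + ½ρv₁² + ρg h₁ = P₂ + ½ρv₂² + ρg h₂, so P₂ = P₁ + ½ρ(v₁² − v₂²) − ρg(h₂ − h₁).
P₂ = 404000 + ½·817·(1.09² − 17.1²) − 817·9.81·(+6.47) = 404000 + (-120000) − (51900) = 233000 Pa.

P₂ = 233 kPa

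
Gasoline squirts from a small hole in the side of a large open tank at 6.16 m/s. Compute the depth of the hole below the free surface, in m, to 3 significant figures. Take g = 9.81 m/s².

Inverting v = √(2gh) gives h = v² / 2g.
h = 6.16²/(2·9.81) = 37.9/19.62 = 1.93 m.

h ≈ 1.93 m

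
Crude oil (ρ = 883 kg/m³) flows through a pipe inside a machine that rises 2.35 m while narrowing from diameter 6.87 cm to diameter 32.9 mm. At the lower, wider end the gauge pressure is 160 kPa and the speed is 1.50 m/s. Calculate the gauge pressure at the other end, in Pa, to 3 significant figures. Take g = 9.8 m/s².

P₂ ≈ 122000 Pa

Continuity gives A₁v₁ = A₂v₂, so v₂ = (37.1 cm²)/(8.50 cm²) × 1.50 m/s = 6.54 m/s.
Applying Bernoulli between the two ends and solving for P₂: P₂ = P₁ + ½ρ(v₁² − v₂²) − ρgΔh.
P₂ = 160000 + ½·883·(1.50² − 6.54²) − 883·9.8·(+2.35) = 160000 + (-17900) − (20300) = 122000 Pa.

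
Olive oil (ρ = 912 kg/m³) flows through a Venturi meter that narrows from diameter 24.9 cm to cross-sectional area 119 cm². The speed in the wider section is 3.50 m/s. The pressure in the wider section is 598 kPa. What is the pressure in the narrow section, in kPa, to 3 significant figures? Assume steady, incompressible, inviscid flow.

P₂ = 510 kPa

Continuity gives A₁v₁ = A₂v₂, so v₂ = (487 cm²)/(119 cm²) × 3.50 m/s = 14.3 m/s.
With no height change, Bernoulli's equation is P₁ + ½ρv₁² = P₂ + ½ρv₂².
P₂ = P₁ − ½ρ(v₂² − v₁²) = 598000 − ½·912·(14.3² − 3.50²) = 598000 − 88000 = 510000 Pa.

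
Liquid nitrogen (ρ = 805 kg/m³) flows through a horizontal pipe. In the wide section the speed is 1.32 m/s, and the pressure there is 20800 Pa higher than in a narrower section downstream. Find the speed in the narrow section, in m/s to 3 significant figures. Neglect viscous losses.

v₂ ≈ 7.31 m/s

Horizontal Bernoulli: P₁ + ½ρv₁² = P₂ + ½ρv₂², so v₂² = v₁² + 2(P₁ − P₂)/ρ.
v₂ = √(1.32² + 2·20800/805) = √(1.74 + 51.7) = 7.31 m/s.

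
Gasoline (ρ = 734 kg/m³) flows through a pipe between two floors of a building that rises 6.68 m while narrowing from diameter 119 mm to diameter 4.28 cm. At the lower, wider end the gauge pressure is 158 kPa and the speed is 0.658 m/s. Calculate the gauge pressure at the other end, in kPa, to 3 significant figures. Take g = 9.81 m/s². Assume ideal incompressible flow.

By continuity, v₂ = v₁·A₁/A₂ = 0.658·(111/14.4) = 5.09 m/s.
Energy conservation along the streamline gives P₂ = P₁ − ½ρ(v₂² − v₁²) − ρg(h₂ − h₁).
P₂ = 158000 + ½·734·(0.658² − 5.09²) − 734·9.81·(+6.68) = 158000 + (-9340) − (48100) = 101000 Pa.

101 kPa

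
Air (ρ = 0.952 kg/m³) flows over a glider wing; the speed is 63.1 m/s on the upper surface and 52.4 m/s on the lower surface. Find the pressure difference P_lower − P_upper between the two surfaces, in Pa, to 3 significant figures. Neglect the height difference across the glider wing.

ΔP ≈ 588 Pa

With negligible Δh, P + ½ρv² is constant, so P_low − P_up = ½ρ(v_up² − v_low²).
ΔP = ½·0.952·(63.1² − 52.4²) = 588 Pa.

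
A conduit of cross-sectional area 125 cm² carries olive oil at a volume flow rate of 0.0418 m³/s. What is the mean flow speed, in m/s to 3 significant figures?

Q = 0.0418 m³/s = 0.0418 m³/s.
v = Q/A = 0.0418 / 0.0125 = 3.34 m/s.

v ≈ 3.34 m/s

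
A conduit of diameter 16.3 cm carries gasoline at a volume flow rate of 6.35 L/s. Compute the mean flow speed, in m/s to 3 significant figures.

Q = 6.35 L/s = 0.00635 m³/s.
v = Q/A = 0.00635 / 0.0209 = 0.304 m/s.

v = 0.304 m/s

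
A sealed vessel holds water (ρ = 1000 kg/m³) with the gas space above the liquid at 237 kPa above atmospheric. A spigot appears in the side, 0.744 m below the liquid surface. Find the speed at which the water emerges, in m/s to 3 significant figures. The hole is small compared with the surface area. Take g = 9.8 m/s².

Take point 1 at the surface (v₁ ≈ 0) and point 2 at the hole (at atmospheric pressure). Bernoulli: P₁ + ρg h = P_atm + ½ρv₂².
With P₁ − P_atm = 237000 Pa, v₂ = √(2gh + 2ΔP/ρ) = √(2·9.8·0.744 + 2·237000/1000) = 22.1 m/s.

v ≈ 22.1 m/s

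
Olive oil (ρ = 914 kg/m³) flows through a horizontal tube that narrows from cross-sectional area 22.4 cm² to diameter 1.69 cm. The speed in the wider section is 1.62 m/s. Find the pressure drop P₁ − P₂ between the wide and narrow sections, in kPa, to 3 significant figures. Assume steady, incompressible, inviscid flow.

By continuity, v₂ = v₁·A₁/A₂ = 1.62·(22.4/2.24) = 16.2 m/s.
The pipe is horizontal, so Bernoulli reduces to P₁ + ½ρv₁² = P₂ + ½ρv₂².
P₁ − P₂ = ½·914·(16.2² − 1.62²) = ½·914·259 = 118000 Pa.

ΔP ≈ 118 kPa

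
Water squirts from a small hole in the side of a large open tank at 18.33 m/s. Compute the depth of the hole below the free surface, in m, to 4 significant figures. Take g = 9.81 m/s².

Torricelli: v = √(2gh), so h = v²/(2g).
h = 18.33²/(2·9.81) = 336.0/19.62 = 17.12 m.

h = 17.12 m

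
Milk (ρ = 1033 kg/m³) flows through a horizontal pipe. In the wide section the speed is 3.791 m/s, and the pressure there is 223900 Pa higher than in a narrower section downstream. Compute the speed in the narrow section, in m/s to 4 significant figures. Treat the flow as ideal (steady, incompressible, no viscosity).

Along the level pipe P + ½ρv² is conserved, hence v₂² = v₁² + 2(P₁ − P₂)/ρ.
v₂ = √(3.791² + 2·223900/1033) = √(14.37 + 433.5) = 21.16 m/s.

21.16 m/s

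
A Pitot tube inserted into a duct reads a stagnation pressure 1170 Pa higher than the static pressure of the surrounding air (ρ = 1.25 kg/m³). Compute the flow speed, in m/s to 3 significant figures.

43.3 m/s

Bernoulli between the free stream and the stagnation point: ½ρv² = P_stag − P_static.
v = √(2ΔP/ρ) = √(2·1170/1.25) = 43.3 m/s.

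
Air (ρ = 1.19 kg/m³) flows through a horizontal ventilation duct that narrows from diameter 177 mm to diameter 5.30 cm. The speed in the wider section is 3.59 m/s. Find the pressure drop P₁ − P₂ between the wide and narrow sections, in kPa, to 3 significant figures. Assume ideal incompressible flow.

By continuity, v₂ = v₁·A₁/A₂ = 3.59·(246/22.1) = 40.0 m/s.
Bernoulli (h₁ = h₂): P₁ − P₂ = ½ρ(v₂² − v₁²).
P₁ − P₂ = ½·1.19·(40.0² − 3.59²) = ½·1.19·1590 = 946 Pa.

0.946 kPa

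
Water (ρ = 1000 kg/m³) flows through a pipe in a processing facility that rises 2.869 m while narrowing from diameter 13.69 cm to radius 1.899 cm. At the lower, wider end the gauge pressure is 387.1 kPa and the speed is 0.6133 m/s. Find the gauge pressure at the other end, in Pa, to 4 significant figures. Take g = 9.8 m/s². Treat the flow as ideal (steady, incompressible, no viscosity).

327400 Pa

Continuity gives A₁v₁ = A₂v₂, so v₂ = (147.2 cm²)/(11.33 cm²) × 0.6133 m/s = 7.968 m/s.
Applying Bernoulli between the two ends and solving for P₂: P₂ = P₁ + ½ρ(v₁² − v₂²) − ρgΔh.
P₂ = 387100 + ½·1000·(0.6133² − 7.968²) − 1000·9.8·(+2.869) = 387100 + (-31560) − (28120) = 327400 Pa.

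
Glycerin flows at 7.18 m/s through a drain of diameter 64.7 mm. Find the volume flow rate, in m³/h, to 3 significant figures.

Q = A·v = 0.00329 m² × 7.18 m/s = 0.0236 m³/s.
Converting: 0.0236 m³/s × 3600 = 85.0 m³/h.

85.0 m³/h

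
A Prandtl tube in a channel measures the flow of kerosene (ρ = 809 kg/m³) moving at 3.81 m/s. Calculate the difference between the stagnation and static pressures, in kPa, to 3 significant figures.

Bernoulli between the free stream and the stagnation point: ½ρv² = P_stag − P_static.
ΔP = ½·809·3.81² = 5870 Pa.

ΔP = 5.87 kPa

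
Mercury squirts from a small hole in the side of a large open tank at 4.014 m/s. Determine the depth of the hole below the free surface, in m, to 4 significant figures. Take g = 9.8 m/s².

h = 0.8221 m

For a small hole in a large open tank, ½v² = gh, giving h = v²/(2g).
h = 4.014²/(2·9.8) = 16.11/19.60 = 0.8221 m.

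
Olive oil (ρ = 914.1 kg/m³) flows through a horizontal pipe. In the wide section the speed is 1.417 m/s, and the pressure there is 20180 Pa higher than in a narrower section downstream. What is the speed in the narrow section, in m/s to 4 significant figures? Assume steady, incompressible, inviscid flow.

v₂ ≈ 6.794 m/s

Horizontal Bernoulli: P₁ + ½ρv₁² = P₂ + ½ρv₂², so v₂² = v₁² + 2(P₁ − P₂)/ρ.
v₂ = √(1.417² + 2·20180/914.1) = √(2.008 + 44.15) = 6.794 m/s.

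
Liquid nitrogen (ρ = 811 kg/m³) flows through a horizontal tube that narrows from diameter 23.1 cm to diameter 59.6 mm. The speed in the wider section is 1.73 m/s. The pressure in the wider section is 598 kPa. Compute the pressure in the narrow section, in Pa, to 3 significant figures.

Mass conservation (A₁v₁ = A₂v₂) gives v₂ = 1.73 × 419/27.9 = 26.0 m/s.
Bernoulli (h₁ = h₂): P₁ − P₂ = ½ρ(v₂² − v₁²).
P₂ = P₁ − ½ρ(v₂² − v₁²) = 598000 − ½·811·(26.0² − 1.73²) = 598000 − 273000 = 325000 Pa.

P₂ = 325000 Pa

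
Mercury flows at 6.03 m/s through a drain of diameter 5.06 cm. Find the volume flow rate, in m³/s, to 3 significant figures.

Q = 0.0121 m³/s

Q = A·v = 0.00201 m² × 6.03 m/s = 0.0121 m³/s.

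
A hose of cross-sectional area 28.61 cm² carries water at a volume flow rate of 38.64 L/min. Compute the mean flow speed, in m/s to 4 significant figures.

Q = 38.64 L/min = 0.0006440 m³/s.
v = Q/A = 0.0006440 / 0.002861 = 0.2251 m/s.

0.2251 m/s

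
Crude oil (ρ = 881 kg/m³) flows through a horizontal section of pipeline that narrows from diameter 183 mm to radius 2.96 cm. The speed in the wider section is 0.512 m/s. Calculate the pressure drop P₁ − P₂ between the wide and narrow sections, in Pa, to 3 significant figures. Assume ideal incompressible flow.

ΔP ≈ 10400 Pa

The volume flow rate is constant, so v₂ = (A₁/A₂)v₁ = (263/27.5)·0.512 = 4.89 m/s.
With no height change, Bernoulli's equation is P₁ + ½ρv₁² = P₂ + ½ρv₂².
P₁ − P₂ = ½·881·(4.89² − 0.512²) = ½·881·23.7 = 10400 Pa.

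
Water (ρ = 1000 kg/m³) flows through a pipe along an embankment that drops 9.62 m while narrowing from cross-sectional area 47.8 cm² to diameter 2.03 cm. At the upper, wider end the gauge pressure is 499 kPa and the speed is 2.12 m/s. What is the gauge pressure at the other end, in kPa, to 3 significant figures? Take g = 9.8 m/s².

Continuity gives A₁v₁ = A₂v₂, so v₂ = (47.8 cm²)/(3.24 cm²) × 2.12 m/s = 31.3 m/s.
Energy conservation along the streamline gives P₂ = P₁ − ½ρ(v₂² − v₁²) − ρg(h₂ − h₁).
P₂ = 499000 + ½·1000·(2.12² − 31.3²) − 1000·9.8·(−9.62) = 499000 + (-488000) − (-94300) = 105000 Pa.

105 kPa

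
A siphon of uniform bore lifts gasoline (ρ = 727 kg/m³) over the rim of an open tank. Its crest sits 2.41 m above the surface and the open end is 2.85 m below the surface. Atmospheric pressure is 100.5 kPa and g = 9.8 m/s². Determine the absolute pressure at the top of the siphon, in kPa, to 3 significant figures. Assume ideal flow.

Bernoulli surface→outlet gives ½v² = g·h_out, so v = √(2·9.8·2.85) = 7.47 m/s.
Continuity keeps v the same throughout the tube; from surface to crest, P_atm + 0 = P_top + ½ρv² + ρg·h_top.
P_top = 100500 − ½·727·7.47² − 727·9.8·2.41 = 63000 Pa.

P_top = 63.0 kPa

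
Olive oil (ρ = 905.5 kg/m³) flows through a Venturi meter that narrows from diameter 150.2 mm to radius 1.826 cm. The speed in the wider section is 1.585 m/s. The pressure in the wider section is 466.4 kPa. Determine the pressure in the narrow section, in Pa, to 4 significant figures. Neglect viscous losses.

Continuity gives A₁v₁ = A₂v₂, so v₂ = (177.2 cm²)/(10.47 cm²) × 1.585 m/s = 26.81 m/s.
The pipe is horizontal, so Bernoulli reduces to P₁ + ½ρv₁² = P₂ + ½ρv₂².
P₂ = P₁ − ½ρ(v₂² − v₁²) = 466400 − ½·905.5·(26.81² − 1.585²) = 466400 − 324300 = 142100 Pa.

P₂ ≈ 142100 Pa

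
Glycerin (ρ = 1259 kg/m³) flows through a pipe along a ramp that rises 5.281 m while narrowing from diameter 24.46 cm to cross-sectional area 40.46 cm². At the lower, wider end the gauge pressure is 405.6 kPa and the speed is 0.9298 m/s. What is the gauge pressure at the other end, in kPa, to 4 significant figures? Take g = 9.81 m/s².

P₂ = 267.5 kPa

By continuity, v₂ = v₁·A₁/A₂ = 0.9298·(469.9/40.46) = 10.80 m/s.
Applying Bernoulli between the two ends and solving for P₂: P₂ = P₁ + ½ρ(v₁² − v₂²) − ρgΔh.
P₂ = 405600 + ½·1259·(0.9298² − 10.80²) − 1259·9.81·(+5.281) = 405600 + (-72860) − (65220) = 267500 Pa.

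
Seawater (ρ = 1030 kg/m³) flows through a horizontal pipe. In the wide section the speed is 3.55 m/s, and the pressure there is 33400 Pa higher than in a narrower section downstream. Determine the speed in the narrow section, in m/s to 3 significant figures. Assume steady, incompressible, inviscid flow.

With h₁ = h₂, rearranging Bernoulli gives v₂ = √(v₁² + 2ΔP/ρ).
v₂ = √(3.55² + 2·33400/1030) = √(12.6 + 64.9) = 8.80 m/s.

v₂ = 8.80 m/s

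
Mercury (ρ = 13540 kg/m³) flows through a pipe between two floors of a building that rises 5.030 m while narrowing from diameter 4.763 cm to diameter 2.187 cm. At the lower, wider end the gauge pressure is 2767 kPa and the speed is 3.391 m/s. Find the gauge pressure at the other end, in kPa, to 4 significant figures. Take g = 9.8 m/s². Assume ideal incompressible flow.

P₂ ≈ 426.1 kPa

By continuity, v₂ = v₁·A₁/A₂ = 3.391·(17.82/3.757) = 16.08 m/s.
Applying Bernoulli between the two ends and solving for P₂: P₂ = P₁ + ½ρ(v₁² − v₂²) − ρgΔh.
P₂ = 2767000 + ½·13540·(3.391² − 16.08²) − 13540·9.8·(+5.030) = 2767000 + (-1673000) − (667400) = 426100 Pa.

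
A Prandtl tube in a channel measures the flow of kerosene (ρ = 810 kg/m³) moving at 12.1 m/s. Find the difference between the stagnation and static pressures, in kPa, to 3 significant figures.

Bernoulli between the free stream and the stagnation point: ½ρv² = P_stag − P_static.
ΔP = ½·810·12.1² = 59300 Pa.

ΔP ≈ 59.3 kPa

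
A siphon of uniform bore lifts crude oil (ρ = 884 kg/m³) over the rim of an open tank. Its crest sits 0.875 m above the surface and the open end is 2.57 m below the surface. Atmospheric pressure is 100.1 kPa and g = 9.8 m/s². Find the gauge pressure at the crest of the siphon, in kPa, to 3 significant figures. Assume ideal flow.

P_gauge ≈ -29.8 kPa

Bernoulli surface→outlet gives ½v² = g·h_out, so v = √(2·9.8·2.57) = 7.10 m/s.
Continuity keeps v the same throughout the tube; from surface to crest, P_atm + 0 = P_top + ½ρv² + ρg·h_top.
P_top = 100100 − ½·884·7.10² − 884·9.8·0.875 = 70300 Pa. So P_gauge = P_top − P_atm = -29800 Pa.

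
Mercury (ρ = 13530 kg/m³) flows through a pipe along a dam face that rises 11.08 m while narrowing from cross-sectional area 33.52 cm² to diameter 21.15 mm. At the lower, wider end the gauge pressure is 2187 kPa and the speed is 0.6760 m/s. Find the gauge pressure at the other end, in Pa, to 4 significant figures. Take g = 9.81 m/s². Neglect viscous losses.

P₂ = 438000 Pa

Continuity gives A₁v₁ = A₂v₂, so v₂ = (33.52 cm²)/(3.513 cm²) × 0.6760 m/s = 6.450 m/s.
Applying Bernoulli between the two ends and solving for P₂: P₂ = P₁ + ½ρ(v₁² − v₂²) − ρgΔh.
P₂ = 2187000 + ½·13530·(0.6760² − 6.450²) − 13530·9.81·(+11.08) = 2187000 + (-278300) − (1471000) = 438000 Pa.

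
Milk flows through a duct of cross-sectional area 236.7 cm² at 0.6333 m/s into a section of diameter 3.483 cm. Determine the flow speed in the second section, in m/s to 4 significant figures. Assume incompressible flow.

v₂ = 15.73 m/s

Mass conservation (A₁v₁ = A₂v₂) gives v₂ = 0.6333 × 236.7/9.528 = 15.73 m/s.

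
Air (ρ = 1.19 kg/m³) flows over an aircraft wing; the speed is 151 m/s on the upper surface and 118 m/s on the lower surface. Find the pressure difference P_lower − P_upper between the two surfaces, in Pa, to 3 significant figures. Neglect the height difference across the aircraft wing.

ΔP = 5280 Pa

Bernoulli (same height): P_lower − P_upper = ½ρ(v_upper² − v_lower²).
ΔP = ½·1.19·(151² − 118²) = 5280 Pa.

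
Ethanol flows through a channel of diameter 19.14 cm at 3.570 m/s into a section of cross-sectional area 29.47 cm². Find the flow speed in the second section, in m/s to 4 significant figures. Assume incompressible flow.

34.85 m/s

The volume flow rate is constant, so v₂ = (A₁/A₂)v₁ = (287.7/29.47)·3.570 = 34.85 m/s.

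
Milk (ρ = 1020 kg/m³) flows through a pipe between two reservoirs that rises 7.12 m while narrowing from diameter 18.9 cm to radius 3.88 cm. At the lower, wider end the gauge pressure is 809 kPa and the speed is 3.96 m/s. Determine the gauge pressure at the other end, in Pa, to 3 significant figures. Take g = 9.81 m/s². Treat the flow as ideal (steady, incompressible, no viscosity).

464000 Pa

Continuity gives A₁v₁ = A₂v₂, so v₂ = (281 cm²)/(47.3 cm²) × 3.96 m/s = 23.5 m/s.
Energy conservation along the streamline gives P₂ = P₁ − ½ρ(v₂² − v₁²) − ρg(h₂ − h₁).
P₂ = 809000 + ½·1020·(3.96² − 23.5²) − 1020·9.81·(+7.12) = 809000 + (-273000) − (71200) = 464000 Pa.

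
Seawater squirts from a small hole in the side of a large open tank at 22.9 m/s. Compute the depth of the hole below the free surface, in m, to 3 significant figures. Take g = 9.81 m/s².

h = 26.7 m

For a small hole in a large open tank, ½v² = gh, giving h = v²/(2g).
h = 22.9²/(2·9.81) = 524/19.62 = 26.7 m.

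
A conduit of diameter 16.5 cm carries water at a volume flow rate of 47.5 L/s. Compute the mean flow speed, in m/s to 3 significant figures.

Q = 47.5 L/s = 0.0475 m³/s.
v = Q/A = 0.0475 / 0.0214 = 2.22 m/s.

v ≈ 2.22 m/s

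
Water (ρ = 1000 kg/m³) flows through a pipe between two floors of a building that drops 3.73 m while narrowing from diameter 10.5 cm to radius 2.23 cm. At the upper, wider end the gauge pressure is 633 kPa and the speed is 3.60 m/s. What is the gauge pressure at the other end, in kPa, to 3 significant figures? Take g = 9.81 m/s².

Mass conservation (A₁v₁ = A₂v₂) gives v₂ = 3.60 × 86.6/15.6 = 20.0 m/s.
Bernoulli: P₁ + ½ρv₁² + ρg h₁ = P₂ + ½ρv₂² + ρg h₂, so P₂ = P₁ + ½ρ(v₁² − v₂²) − ρg(h₂ − h₁).
P₂ = 633000 + ½·1000·(3.60² − 20.0²) − 1000·9.81·(−3.73) = 633000 + (-193000) − (-36600) = 477000 Pa.

P₂ ≈ 477 kPa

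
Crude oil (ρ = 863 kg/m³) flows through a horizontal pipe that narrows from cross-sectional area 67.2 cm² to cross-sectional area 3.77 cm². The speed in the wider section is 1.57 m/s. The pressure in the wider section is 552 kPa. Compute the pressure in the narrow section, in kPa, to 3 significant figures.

Continuity gives A₁v₁ = A₂v₂, so v₂ = (67.2 cm²)/(3.77 cm²) × 1.57 m/s = 28.0 m/s.
With no height change, Bernoulli's equation is P₁ + ½ρv₁² = P₂ + ½ρv₂².
P₂ = P₁ − ½ρ(v₂² − v₁²) = 552000 − ½·863·(28.0² − 1.57²) = 552000 − 337000 = 215000 Pa.

215 kPa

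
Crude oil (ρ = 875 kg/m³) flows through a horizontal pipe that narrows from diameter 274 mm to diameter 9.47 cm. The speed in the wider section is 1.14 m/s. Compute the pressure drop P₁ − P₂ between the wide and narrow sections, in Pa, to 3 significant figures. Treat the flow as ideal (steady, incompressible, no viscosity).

Mass conservation (A₁v₁ = A₂v₂) gives v₂ = 1.14 × 590/70.4 = 9.54 m/s.
Bernoulli (h₁ = h₂): P₁ − P₂ = ½ρ(v₂² − v₁²).
P₁ − P₂ = ½·875·(9.54² − 1.14²) = ½·875·89.8 = 39300 Pa.

ΔP = 39300 Pa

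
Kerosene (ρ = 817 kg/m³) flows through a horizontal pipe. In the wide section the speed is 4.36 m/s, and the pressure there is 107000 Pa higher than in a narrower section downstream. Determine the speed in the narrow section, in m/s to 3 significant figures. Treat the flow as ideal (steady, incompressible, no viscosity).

With h₁ = h₂, rearranging Bernoulli gives v₂ = √(v₁² + 2ΔP/ρ).
v₂ = √(4.36² + 2·107000/817) = √(19.0 + 262) = 16.8 m/s.

v₂ = 16.8 m/s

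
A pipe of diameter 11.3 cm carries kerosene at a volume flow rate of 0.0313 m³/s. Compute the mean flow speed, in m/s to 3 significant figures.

Q = 0.0313 m³/s = 0.0313 m³/s.
v = Q/A = 0.0313 / 0.0100 = 3.12 m/s.

v = 3.12 m/s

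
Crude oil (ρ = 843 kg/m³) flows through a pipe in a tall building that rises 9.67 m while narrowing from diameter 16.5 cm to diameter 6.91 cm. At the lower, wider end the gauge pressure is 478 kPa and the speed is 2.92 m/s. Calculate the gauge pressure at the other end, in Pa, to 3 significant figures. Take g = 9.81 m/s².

The volume flow rate is constant, so v₂ = (A₁/A₂)v₁ = (214/37.5)·2.92 = 16.6 m/s.
Applying Bernoulli between the two ends and solving for P₂: P₂ = P₁ + ½ρ(v₁² − v₂²) − ρgΔh.
P₂ = 478000 + ½·843·(2.92² − 16.6²) − 843·9.81·(+9.67) = 478000 + (-113000) − (80000) = 285000 Pa.

285000 Pa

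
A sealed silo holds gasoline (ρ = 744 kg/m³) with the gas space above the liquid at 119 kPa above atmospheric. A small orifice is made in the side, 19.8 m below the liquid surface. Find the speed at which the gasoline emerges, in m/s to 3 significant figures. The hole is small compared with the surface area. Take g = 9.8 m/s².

v ≈ 26.6 m/s

Take point 1 at the surface (v₁ ≈ 0) and point 2 at the hole (at atmospheric pressure). Bernoulli: P₁ + ρg h = P_atm + ½ρv₂².
With P₁ − P_atm = 119000 Pa, v₂ = √(2gh + 2ΔP/ρ) = √(2·9.8·19.8 + 2·119000/744) = 26.6 m/s.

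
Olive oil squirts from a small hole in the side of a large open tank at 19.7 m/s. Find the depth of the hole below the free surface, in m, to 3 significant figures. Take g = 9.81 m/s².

Torricelli: v = √(2gh), so h = v²/(2g).
h = 19.7²/(2·9.81) = 388/19.62 = 19.8 m.

h ≈ 19.8 m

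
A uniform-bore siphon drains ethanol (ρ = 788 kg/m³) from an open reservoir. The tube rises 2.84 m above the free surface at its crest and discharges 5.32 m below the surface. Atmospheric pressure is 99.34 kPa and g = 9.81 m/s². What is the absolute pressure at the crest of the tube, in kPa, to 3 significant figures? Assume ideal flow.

The outlet speed comes from Torricelli: v = √(2g·5.32) = 10.2 m/s.
Continuity keeps v the same throughout the tube; from surface to crest, P_atm + 0 = P_top + ½ρv² + ρg·h_top.
P_top = 99340 − ½·788·10.2² − 788·9.81·2.84 = 36300 Pa.

36.3 kPa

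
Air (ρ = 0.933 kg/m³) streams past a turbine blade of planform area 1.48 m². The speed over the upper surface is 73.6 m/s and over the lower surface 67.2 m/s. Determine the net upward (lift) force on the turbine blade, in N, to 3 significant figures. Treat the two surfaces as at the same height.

The faster flow above has the lower pressure; Bernoulli (same height) gives ΔP = ½ρ(v_up² − v_low²).
ΔP = ½·0.933·(73.6² − 67.2²) = 420 Pa.
Lift = ΔP · A = 420 × 1.48 = 622 N.

622 N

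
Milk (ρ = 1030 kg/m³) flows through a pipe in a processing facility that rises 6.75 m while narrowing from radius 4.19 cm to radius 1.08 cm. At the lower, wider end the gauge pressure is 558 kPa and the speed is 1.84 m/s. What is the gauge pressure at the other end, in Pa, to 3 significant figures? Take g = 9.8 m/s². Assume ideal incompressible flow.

By continuity, v₂ = v₁·A₁/A₂ = 1.84·(55.2/3.66) = 27.7 m/s.
Energy conservation along the streamline gives P₂ = P₁ − ½ρ(v₂² − v₁²) − ρg(h₂ − h₁).
P₂ = 558000 + ½·1030·(1.84² − 27.7²) − 1030·9.8·(+6.75) = 558000 + (-393000) − (68100) = 96600 Pa.

P₂ ≈ 96600 Pa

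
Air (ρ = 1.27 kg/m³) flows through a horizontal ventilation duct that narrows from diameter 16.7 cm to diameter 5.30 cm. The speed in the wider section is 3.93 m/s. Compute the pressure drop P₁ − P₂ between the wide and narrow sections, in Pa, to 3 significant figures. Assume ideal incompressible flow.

By continuity, v₂ = v₁·A₁/A₂ = 3.93·(219/22.1) = 39.0 m/s.
Along the horizontal streamline, P + ½ρv² is constant.
P₁ − P₂ = ½·1.27·(39.0² − 3.93²) = ½·1.27·1510 = 957 Pa.

ΔP ≈ 957 Pa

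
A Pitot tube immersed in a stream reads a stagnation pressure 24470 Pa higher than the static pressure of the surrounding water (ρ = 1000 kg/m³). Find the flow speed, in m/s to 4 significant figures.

6.996 m/s

The dynamic pressure equals the rise in static pressure at the stagnation point: ΔP = ½ρv².
v = √(2ΔP/ρ) = √(2·24470/1000) = 6.996 m/s.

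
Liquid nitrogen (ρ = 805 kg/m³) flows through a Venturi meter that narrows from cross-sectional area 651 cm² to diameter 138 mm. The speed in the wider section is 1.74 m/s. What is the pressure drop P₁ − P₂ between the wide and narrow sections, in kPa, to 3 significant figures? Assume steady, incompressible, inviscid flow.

ΔP = 21.9 kPa

By continuity, v₂ = v₁·A₁/A₂ = 1.74·(651/150) = 7.57 m/s.
The pipe is horizontal, so Bernoulli reduces to P₁ + ½ρv₁² = P₂ + ½ρv₂².
P₁ − P₂ = ½·805·(7.57² − 1.74²) = ½·805·54.3 = 21900 Pa.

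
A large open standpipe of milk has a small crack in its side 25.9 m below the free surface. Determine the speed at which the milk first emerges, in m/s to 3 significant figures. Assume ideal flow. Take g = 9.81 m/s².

22.5 m/s

With the surface at rest and both surface and jet at atmospheric pressure, Bernoulli gives ρg h = ½ρv², so v = √(2gh) = √(2·9.81·25.9) = 22.5 m/s.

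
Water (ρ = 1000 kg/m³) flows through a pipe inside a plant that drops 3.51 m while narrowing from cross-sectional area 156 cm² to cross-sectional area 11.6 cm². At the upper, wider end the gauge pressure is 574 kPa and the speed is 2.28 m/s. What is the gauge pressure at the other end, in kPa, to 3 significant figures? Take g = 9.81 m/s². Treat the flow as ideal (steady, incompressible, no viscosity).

141 kPa

By continuity, v₂ = v₁·A₁/A₂ = 2.28·(156/11.6) = 30.7 m/s.
Energy conservation along the streamline gives P₂ = P₁ − ½ρ(v₂² − v₁²) − ρg(h₂ − h₁).
P₂ = 574000 + ½·1000·(2.28² − 30.7²) − 1000·9.81·(−3.51) = 574000 + (-467000) − (-34400) = 141000 Pa.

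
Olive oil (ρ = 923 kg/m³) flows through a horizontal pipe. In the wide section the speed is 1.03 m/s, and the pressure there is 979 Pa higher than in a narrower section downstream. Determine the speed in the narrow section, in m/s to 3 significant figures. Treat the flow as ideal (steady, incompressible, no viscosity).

v₂ = 1.78 m/s

With h₁ = h₂, rearranging Bernoulli gives v₂ = √(v₁² + 2ΔP/ρ).
v₂ = √(1.03² + 2·979/923) = √(1.06 + 2.12) = 1.78 m/s.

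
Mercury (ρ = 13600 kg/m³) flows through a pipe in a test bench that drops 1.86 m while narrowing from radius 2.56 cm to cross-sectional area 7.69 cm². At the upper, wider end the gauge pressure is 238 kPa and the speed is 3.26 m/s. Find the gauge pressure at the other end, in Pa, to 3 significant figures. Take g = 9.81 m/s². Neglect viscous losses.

P₂ ≈ 40400 Pa

Continuity gives A₁v₁ = A₂v₂, so v₂ = (20.6 cm²)/(7.69 cm²) × 3.26 m/s = 8.73 m/s.
Applying Bernoulli between the two ends and solving for P₂: P₂ = P₁ + ½ρ(v₁² − v₂²) − ρgΔh.
P₂ = 238000 + ½·13600·(3.26² − 8.73²) − 13600·9.81·(−1.86) = 238000 + (-446000) − (-248000) = 40400 Pa.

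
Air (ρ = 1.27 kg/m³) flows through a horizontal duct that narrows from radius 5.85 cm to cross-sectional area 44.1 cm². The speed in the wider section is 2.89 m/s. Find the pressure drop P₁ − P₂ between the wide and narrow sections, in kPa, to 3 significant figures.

Continuity gives A₁v₁ = A₂v₂, so v₂ = (108 cm²)/(44.1 cm²) × 2.89 m/s = 7.05 m/s.
The pipe is horizontal, so Bernoulli reduces to P₁ + ½ρv₁² = P₂ + ½ρv₂².
P₁ − P₂ = ½·1.27·(7.05² − 2.89²) = ½·1.27·41.3 = 26.2 Pa.

ΔP = 0.0262 kPa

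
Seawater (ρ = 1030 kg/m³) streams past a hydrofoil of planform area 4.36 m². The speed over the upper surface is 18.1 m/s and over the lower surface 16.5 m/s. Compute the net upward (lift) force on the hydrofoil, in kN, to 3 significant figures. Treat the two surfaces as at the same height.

From P + ½ρv² = const at equal height, P_low − P_up = ½ρ(v_up² − v_low²).
ΔP = ½·1030·(18.1² − 16.5²) = 28500 Pa.
Lift = ΔP · A = 28500 × 4.36 = 124000 N.

F ≈ 124 kN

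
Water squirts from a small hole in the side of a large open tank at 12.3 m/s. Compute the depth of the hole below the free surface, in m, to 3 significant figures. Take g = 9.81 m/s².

Torricelli: v = √(2gh), so h = v²/(2g).
h = 12.3²/(2·9.81) = 151/19.62 = 7.71 m.

h = 7.71 m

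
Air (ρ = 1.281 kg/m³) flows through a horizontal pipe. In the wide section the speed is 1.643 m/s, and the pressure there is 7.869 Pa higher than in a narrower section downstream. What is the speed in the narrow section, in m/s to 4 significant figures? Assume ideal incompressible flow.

v₂ = 3.871 m/s

With h₁ = h₂, rearranging Bernoulli gives v₂ = √(v₁² + 2ΔP/ρ).
v₂ = √(1.643² + 2·7.869/1.281) = √(2.699 + 12.29) = 3.871 m/s.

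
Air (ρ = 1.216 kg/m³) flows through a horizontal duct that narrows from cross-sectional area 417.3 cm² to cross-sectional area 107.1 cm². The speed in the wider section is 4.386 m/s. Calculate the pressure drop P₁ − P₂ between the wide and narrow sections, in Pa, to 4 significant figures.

ΔP ≈ 165.9 Pa

By continuity, v₂ = v₁·A₁/A₂ = 4.386·(417.3/107.1) = 17.09 m/s.
With no height change, Bernoulli's equation is P₁ + ½ρv₁² = P₂ + ½ρv₂².
P₁ − P₂ = ½·1.216·(17.09² − 4.386²) = ½·1.216·272.8 = 165.9 Pa.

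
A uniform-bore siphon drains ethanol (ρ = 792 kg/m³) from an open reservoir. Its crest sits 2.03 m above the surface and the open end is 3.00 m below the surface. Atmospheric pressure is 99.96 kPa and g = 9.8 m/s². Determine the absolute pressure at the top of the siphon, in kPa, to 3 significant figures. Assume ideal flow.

From the surface to the outlet (both open to atmosphere, surface at rest): v = √(2g·h_out) = √(2·9.8·3.00) = 7.67 m/s.
The bore is uniform, so the speed at the crest is the same v. Bernoulli surface→crest: P_atm = P_top + ½ρv² + ρg·h_top.
P_top = 99960 − ½·792·7.67² − 792·9.8·2.03 = 60900 Pa.

P_top = 60.9 kPa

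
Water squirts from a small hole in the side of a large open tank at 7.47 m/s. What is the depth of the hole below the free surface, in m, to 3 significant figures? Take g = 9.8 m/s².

h ≈ 2.85 m

Torricelli: v = √(2gh), so h = v²/(2g).
h = 7.47²/(2·9.8) = 55.8/19.60 = 2.85 m.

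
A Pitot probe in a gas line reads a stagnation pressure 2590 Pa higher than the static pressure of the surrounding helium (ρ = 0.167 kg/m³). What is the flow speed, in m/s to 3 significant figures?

176 m/s

At the stagnation point the flow is brought to rest, so Bernoulli gives P_stag − P_static = ½ρv².
v = √(2ΔP/ρ) = √(2·2590/0.167) = 176 m/s.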